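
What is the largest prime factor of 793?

61

793 = 13 · 61
61 is prime.
So 793 = 13 · 61; the largest prime factor is 61.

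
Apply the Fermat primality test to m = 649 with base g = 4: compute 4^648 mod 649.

559

4^1 ≡ 4 (mod 649)
4^2 ≡ 4^2 = 16 ≡ 16 (mod 649)
4^4 ≡ 16^2 = 256 ≡ 256 (mod 649)
4^8 ≡ 256^2 = 65536 ≡ 636 (mod 649)
4^16 ≡ 636^2 = 404496 ≡ 169 (mod 649)
4^32 ≡ 169^2 = 28561 ≡ 5 (mod 649)
4^64 ≡ 5^2 = 25 ≡ 25 (mod 649)
4^128 ≡ 25^2 = 625 ≡ 625 (mod 649)
4^256 ≡ 625^2 = 390625 ≡ 576 (mod 649)
4^512 ≡ 576^2 = 331776 ≡ 137 (mod 649)
648 = 512 + 128 + 8 in binary powers of 2.
So 4^648 ≡ 137 · 625 · 636 ≡ 559 (mod 649).
Since 559 ≠ 1, base 4 is a Fermat witness: 649 is composite.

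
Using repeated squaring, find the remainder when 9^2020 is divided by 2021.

9^1 ≡ 9 (mod 2021)
9^2 ≡ 9^2 = 81 ≡ 81 (mod 2021)
9^4 ≡ 81^2 = 6561 ≡ 498 (mod 2021)
9^8 ≡ 498^2 = 248004 ≡ 1442 (mod 2021)
9^16 ≡ 1442^2 = 2079364 ≡ 1776 (mod 2021)
9^32 ≡ 1776^2 = 3154176 ≡ 1416 (mod 2021)
9^64 ≡ 1416^2 = 2005056 ≡ 224 (mod 2021)
9^128 ≡ 224^2 = 50176 ≡ 1672 (mod 2021)
9^256 ≡ 1672^2 = 2795584 ≡ 541 (mod 2021)
9^512 ≡ 541^2 = 292681 ≡ 1657 (mod 2021)
9^1024 ≡ 1657^2 = 2745649 ≡ 1131 (mod 2021)
2020 = 1024 + 512 + 256 + 128 + 64 + 32 + 4 in binary powers of 2.
So 9^2020 ≡ 1131 · 1657 · 541 · 1672 · 224 · 1416 · 498 ≡ 1358 (mod 2021).
Since 1358 ≠ 1, base 9 is a Fermat witness: 2021 is composite.

1358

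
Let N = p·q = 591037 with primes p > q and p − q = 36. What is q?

751

Since p = q + 36, we have 591037 = q(q + 36), so q² + 36q − 591037 = 0.
Discriminant: 36² + 4·591037 = 1296 + 2364148 = 2365444; √2365444 = 1538.
q = (−36 + 1538)/2 = 751, and p = q + 36 = 787.
Check: 751 · 787 = 591037.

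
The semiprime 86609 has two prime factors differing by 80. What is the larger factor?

Since p = q + 80, we have 86609 = q(q + 80), so q² + 80q − 86609 = 0.
Discriminant: 80² + 4·86609 = 6400 + 346436 = 352836; √352836 = 594.
q = (−80 + 594)/2 = 257, and p = q + 80 = 337.
Check: 257 · 337 = 86609.

337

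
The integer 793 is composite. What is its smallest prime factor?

13

793 is odd.
Digit sum 19, not divisible by 3.
Ends in 3: not divisible by 5.
7: 793 = 7·113 + 2
11: 793 = 11·72 + 1
13: 793 = 13·61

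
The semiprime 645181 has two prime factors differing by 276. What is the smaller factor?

Since p = q + 276, we have 645181 = q(q + 276), so q² + 276q − 645181 = 0.
Discriminant: 276² + 4·645181 = 76176 + 2580724 = 2656900; √2656900 = 1630.
q = (−276 + 1630)/2 = 677, and p = q + 276 = 953.
Check: 677 · 953 = 645181.

677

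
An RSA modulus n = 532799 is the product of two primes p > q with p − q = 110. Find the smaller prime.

677

Since p = q + 110, we have 532799 = q(q + 110), so q² + 110q − 532799 = 0.
Discriminant: 110² + 4·532799 = 12100 + 2131196 = 2143296; √2143296 = 1464.
q = (−110 + 1464)/2 = 677, and p = q + 110 = 787.
Check: 677 · 787 = 532799.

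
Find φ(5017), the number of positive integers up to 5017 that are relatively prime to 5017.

4816

Factor: 5017 = 29 · 173.
φ(5017) = (29−1) · (173−1) = 28 · 172 = 4816.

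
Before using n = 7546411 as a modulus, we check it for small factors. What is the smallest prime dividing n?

7546411 is odd.
Digit sum 28, not divisible by 3.
Ends in 1: not divisible by 5.
7: 7546411 = 7·1078058 + 5
11: 7546411 = 11·686037 + 4
13: 7546411 = 13·580493 + 2
17: 7546411 = 17·443906 + 9
19: 7546411 = 19·397179 + 10
23: 7546411 = 23·328104 + 19
29: 7546411 = 29·260221 + 2
31: 7546411 = 31·243432 + 19
37: 7546411 = 37·203957 + 2
41: 7546411 = 41·184058 + 33
43: 7546411 = 43·175497 + 40
47: 7546411 = 47·160561 + 44
53: 7546411 = 53·142385 + 6
59: 7546411 = 59·127905 + 16
61: 7546411 = 61·123711 + 40
67: 7546411 = 67·112633

67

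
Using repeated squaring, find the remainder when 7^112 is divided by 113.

1

7^1 ≡ 7 (mod 113)
7^2 ≡ 7^2 = 49 ≡ 49 (mod 113)
7^4 ≡ 49^2 = 2401 ≡ 28 (mod 113)
7^8 ≡ 28^2 = 784 ≡ 106 (mod 113)
7^16 ≡ 106^2 = 11236 ≡ 49 (mod 113)
7^32 ≡ 49^2 = 2401 ≡ 28 (mod 113)
7^64 ≡ 28^2 = 784 ≡ 106 (mod 113)
112 = 64 + 32 + 16 in binary powers of 2.
So 7^112 ≡ 106 · 28 · 49 ≡ 1 (mod 113).
Since the result is 1, base 7 gives no evidence that 113 is composite.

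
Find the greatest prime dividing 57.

57 = 3 · 19
19 is prime.
So 57 = 3 · 19; the largest prime factor is 19.

19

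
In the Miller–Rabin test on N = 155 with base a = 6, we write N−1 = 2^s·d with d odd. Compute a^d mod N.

26

155 − 1 = 154 = 2^1 · 77, so d = 77.
6^1 ≡ 6 (mod 155)
6^2 ≡ 6^2 = 36 ≡ 36 (mod 155)
6^4 ≡ 36^2 = 1296 ≡ 56 (mod 155)
6^8 ≡ 56^2 = 3136 ≡ 36 (mod 155)
6^16 ≡ 36^2 = 1296 ≡ 56 (mod 155)
6^32 ≡ 56^2 = 3136 ≡ 36 (mod 155)
6^64 ≡ 36^2 = 1296 ≡ 56 (mod 155)
77 = 64 + 8 + 4 + 1 in binary powers of 2.
So 6^77 ≡ 56 · 36 · 56 · 6 ≡ 26 (mod 155).
Squaring chain: 26; never reaches −1, so base 6 is a Miller–Rabin witness that 155 is composite.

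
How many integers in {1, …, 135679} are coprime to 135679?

Factor: 135679 = 19 · 37 · 193.
φ(135679) = (19−1) · (37−1) · (193−1) = 18 · 36 · 192 = 124416.

124416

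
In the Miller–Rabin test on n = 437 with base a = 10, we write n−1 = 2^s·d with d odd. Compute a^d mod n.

352

437 − 1 = 436 = 2^2 · 109, so d = 109.
10^1 ≡ 10 (mod 437)
10^2 ≡ 10^2 = 100 ≡ 100 (mod 437)
10^4 ≡ 100^2 = 10000 ≡ 386 (mod 437)
10^8 ≡ 386^2 = 148996 ≡ 416 (mod 437)
10^16 ≡ 416^2 = 173056 ≡ 4 (mod 437)
10^32 ≡ 4^2 = 16 ≡ 16 (mod 437)
10^64 ≡ 16^2 = 256 ≡ 256 (mod 437)
109 = 64 + 32 + 8 + 4 + 1 in binary powers of 2.
So 10^109 ≡ 256 · 16 · 416 · 386 · 10 ≡ 352 (mod 437).
Squaring chain: 352 → 233; never reaches −1, so base 10 is a Miller–Rabin witness that 437 is composite.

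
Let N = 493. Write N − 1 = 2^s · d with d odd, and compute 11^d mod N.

493 − 1 = 492 = 2^2 · 123, so d = 123.
11^1 ≡ 11 (mod 493)
11^2 ≡ 11^2 = 121 ≡ 121 (mod 493)
11^4 ≡ 121^2 = 14641 ≡ 344 (mod 493)
11^8 ≡ 344^2 = 118336 ≡ 16 (mod 493)
11^16 ≡ 16^2 = 256 ≡ 256 (mod 493)
11^32 ≡ 256^2 = 65536 ≡ 460 (mod 493)
11^64 ≡ 460^2 = 211600 ≡ 103 (mod 493)
123 = 64 + 32 + 16 + 8 + 2 + 1 in binary powers of 2.
So 11^123 ≡ 103 · 460 · 256 · 16 · 121 · 11 ≡ 97 (mod 493).
Squaring chain: 97 → 42; never reaches −1, so base 11 is a Miller–Rabin witness that 493 is composite.

97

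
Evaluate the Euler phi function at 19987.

17160

Factor: 19987 = 11 · 23 · 79.
φ(19987) = (11−1) · (23−1) · (79−1) = 10 · 22 · 78 = 17160.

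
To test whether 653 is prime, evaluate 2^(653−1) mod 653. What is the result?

1

2^1 ≡ 2 (mod 653)
2^2 ≡ 2^2 = 4 ≡ 4 (mod 653)
2^4 ≡ 4^2 = 16 ≡ 16 (mod 653)
2^8 ≡ 16^2 = 256 ≡ 256 (mod 653)
2^16 ≡ 256^2 = 65536 ≡ 236 (mod 653)
2^32 ≡ 236^2 = 55696 ≡ 191 (mod 653)
2^64 ≡ 191^2 = 36481 ≡ 566 (mod 653)
2^128 ≡ 566^2 = 320356 ≡ 386 (mod 653)
2^256 ≡ 386^2 = 148996 ≡ 112 (mod 653)
2^512 ≡ 112^2 = 12544 ≡ 137 (mod 653)
652 = 512 + 128 + 8 + 4 in binary powers of 2.
So 2^652 ≡ 137 · 386 · 256 · 16 ≡ 1 (mod 653).
Since the result is 1, base 2 gives no evidence that 653 is composite.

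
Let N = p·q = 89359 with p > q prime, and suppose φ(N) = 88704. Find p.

463

φ(n) = (p−1)(q−1) = n − (p+q) + 1, so p + q = 89359 − 88704 + 1 = 656.
p and q are the roots of t² − 656t + 89359 = 0.
Discriminant: 656² − 4·89359 = 430336 − 357436 = 72900; √72900 = 270.
q = (656 − 270)/2 = 193, p = (656 + 270)/2 = 463.
Check: 193 · 463 = 89359.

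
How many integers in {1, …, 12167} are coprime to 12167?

11638

Factor: 12167 = 23^3.
φ(12167) = 23^2·(23−1) = 11638.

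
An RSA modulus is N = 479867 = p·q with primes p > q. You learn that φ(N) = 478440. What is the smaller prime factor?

541

φ(n) = (p−1)(q−1) = n − (p+q) + 1, so p + q = 479867 − 478440 + 1 = 1428.
p and q are the roots of t² − 1428t + 479867 = 0.
Discriminant: 1428² − 4·479867 = 2039184 − 1919468 = 119716; √119716 = 346.
q = (1428 − 346)/2 = 541, p = (1428 + 346)/2 = 887.
Check: 541 · 887 = 479867.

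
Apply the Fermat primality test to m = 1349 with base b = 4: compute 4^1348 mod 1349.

215

4^1 ≡ 4 (mod 1349)
4^2 ≡ 4^2 = 16 ≡ 16 (mod 1349)
4^4 ≡ 16^2 = 256 ≡ 256 (mod 1349)
4^8 ≡ 256^2 = 65536 ≡ 784 (mod 1349)
4^16 ≡ 784^2 = 614656 ≡ 861 (mod 1349)
4^32 ≡ 861^2 = 741321 ≡ 720 (mod 1349)
4^64 ≡ 720^2 = 518400 ≡ 384 (mod 1349)
4^128 ≡ 384^2 = 147456 ≡ 415 (mod 1349)
4^256 ≡ 415^2 = 172225 ≡ 902 (mod 1349)
4^512 ≡ 902^2 = 813604 ≡ 157 (mod 1349)
4^1024 ≡ 157^2 = 24649 ≡ 367 (mod 1349)
1348 = 1024 + 256 + 64 + 4 in binary powers of 2.
So 4^1348 ≡ 367 · 902 · 384 · 256 ≡ 215 (mod 1349).
Since 215 ≠ 1, base 4 is a Fermat witness: 1349 is composite.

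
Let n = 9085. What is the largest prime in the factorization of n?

79

9085 = 5 · 1817
1817 = 23 · 79
79 is prime.
So 9085 = 5 · 23 · 79; the largest prime factor is 79.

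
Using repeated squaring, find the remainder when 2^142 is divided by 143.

114

2^1 ≡ 2 (mod 143)
2^2 ≡ 2^2 = 4 ≡ 4 (mod 143)
2^4 ≡ 4^2 = 16 ≡ 16 (mod 143)
2^8 ≡ 16^2 = 256 ≡ 113 (mod 143)
2^16 ≡ 113^2 = 12769 ≡ 42 (mod 143)
2^32 ≡ 42^2 = 1764 ≡ 48 (mod 143)
2^64 ≡ 48^2 = 2304 ≡ 16 (mod 143)
2^128 ≡ 16^2 = 256 ≡ 113 (mod 143)
142 = 128 + 8 + 4 + 2 in binary powers of 2.
So 2^142 ≡ 113 · 113 · 16 · 4 ≡ 114 (mod 143).
Since 114 ≠ 1, base 2 is a Fermat witness: 143 is composite.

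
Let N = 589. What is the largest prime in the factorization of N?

31

589 = 19 · 31
31 is prime.
So 589 = 19 · 31; the largest prime factor is 31.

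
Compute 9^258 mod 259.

232

9^1 ≡ 9 (mod 259)
9^2 ≡ 9^2 = 81 ≡ 81 (mod 259)
9^4 ≡ 81^2 = 6561 ≡ 86 (mod 259)
9^8 ≡ 86^2 = 7396 ≡ 144 (mod 259)
9^16 ≡ 144^2 = 20736 ≡ 16 (mod 259)
9^32 ≡ 16^2 = 256 ≡ 256 (mod 259)
9^64 ≡ 256^2 = 65536 ≡ 9 (mod 259)
9^128 ≡ 9^2 = 81 ≡ 81 (mod 259)
9^256 ≡ 81^2 = 6561 ≡ 86 (mod 259)
258 = 256 + 2 in binary powers of 2.
So 9^258 ≡ 86 · 81 ≡ 232 (mod 259).
Since 232 ≠ 1, base 9 is a Fermat witness: 259 is composite.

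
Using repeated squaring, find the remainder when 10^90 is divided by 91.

10^1 ≡ 10 (mod 91)
10^2 ≡ 10^2 = 100 ≡ 9 (mod 91)
10^4 ≡ 9^2 = 81 ≡ 81 (mod 91)
10^8 ≡ 81^2 = 6561 ≡ 9 (mod 91)
10^16 ≡ 9^2 = 81 ≡ 81 (mod 91)
10^32 ≡ 81^2 = 6561 ≡ 9 (mod 91)
10^64 ≡ 9^2 = 81 ≡ 81 (mod 91)
90 = 64 + 16 + 8 + 2 in binary powers of 2.
So 10^90 ≡ 81 · 81 · 9 · 9 ≡ 1 (mod 91).
Since the result is 1, base 10 gives no evidence that 91 is composite.

1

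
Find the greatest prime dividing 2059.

71

2059 = 29 · 71
71 is prime.
So 2059 = 29 · 71; the largest prime factor is 71.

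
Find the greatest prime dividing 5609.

79

5609 = 71 · 79
79 is prime.
So 5609 = 71 · 79; the largest prime factor is 79.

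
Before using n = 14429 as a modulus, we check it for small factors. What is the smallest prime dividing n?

14429 is odd.
Digit sum 20, not divisible by 3.
Ends in 9: not divisible by 5.
7: 14429 = 7·2061 + 2
11: 14429 = 11·1311 + 8
13: 14429 = 13·1109 + 12
17: 14429 = 17·848 + 13
19: 14429 = 19·759 + 8
23: 14429 = 23·627 + 8
29: 14429 = 29·497 + 16
31: 14429 = 31·465 + 14
37: 14429 = 37·389 + 36
41: 14429 = 41·351 + 38
43: 14429 = 43·335 + 24
47: 14429 = 47·307

47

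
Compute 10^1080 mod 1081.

10^1 ≡ 10 (mod 1081)
10^2 ≡ 10^2 = 100 ≡ 100 (mod 1081)
10^4 ≡ 100^2 = 10000 ≡ 271 (mod 1081)
10^8 ≡ 271^2 = 73441 ≡ 1014 (mod 1081)
10^16 ≡ 1014^2 = 1028196 ≡ 165 (mod 1081)
10^32 ≡ 165^2 = 27225 ≡ 200 (mod 1081)
10^64 ≡ 200^2 = 40000 ≡ 3 (mod 1081)
10^128 ≡ 3^2 = 9 ≡ 9 (mod 1081)
10^256 ≡ 9^2 = 81 ≡ 81 (mod 1081)
10^512 ≡ 81^2 = 6561 ≡ 75 (mod 1081)
10^1024 ≡ 75^2 = 5625 ≡ 220 (mod 1081)
1080 = 1024 + 32 + 16 + 8 in binary powers of 2.
So 10^1080 ≡ 220 · 200 · 165 · 1014 ≡ 813 (mod 1081).
Since 813 ≠ 1, base 10 is a Fermat witness: 1081 is composite.

813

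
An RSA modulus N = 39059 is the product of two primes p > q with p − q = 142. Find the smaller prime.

139

Since p = q + 142, we have 39059 = q(q + 142), so q² + 142q − 39059 = 0.
Discriminant: 142² + 4·39059 = 20164 + 156236 = 176400; √176400 = 420.
q = (−142 + 420)/2 = 139, and p = q + 142 = 281.
Check: 139 · 281 = 39059.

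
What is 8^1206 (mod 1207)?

8^1 ≡ 8 (mod 1207)
8^2 ≡ 8^2 = 64 ≡ 64 (mod 1207)
8^4 ≡ 64^2 = 4096 ≡ 475 (mod 1207)
8^8 ≡ 475^2 = 225625 ≡ 1123 (mod 1207)
8^16 ≡ 1123^2 = 1261129 ≡ 1021 (mod 1207)
8^32 ≡ 1021^2 = 1042441 ≡ 800 (mod 1207)
8^64 ≡ 800^2 = 640000 ≡ 290 (mod 1207)
8^128 ≡ 290^2 = 84100 ≡ 817 (mod 1207)
8^256 ≡ 817^2 = 667489 ≡ 18 (mod 1207)
8^512 ≡ 18^2 = 324 ≡ 324 (mod 1207)
8^1024 ≡ 324^2 = 104976 ≡ 1174 (mod 1207)
1206 = 1024 + 128 + 32 + 16 + 4 + 2 in binary powers of 2.
So 8^1206 ≡ 1174 · 817 · 800 · 1021 · 475 · 64 ≡ 1092 (mod 1207).
Since 1092 ≠ 1, base 8 is a Fermat witness: 1207 is composite.

1092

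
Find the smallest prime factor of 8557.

43

8557 is odd.
Digit sum 25, not divisible by 3.
Ends in 7: not divisible by 5.
7: 8557 = 7·1222 + 3
11: 8557 = 11·777 + 10
13: 8557 = 13·658 + 3
17: 8557 = 17·503 + 6
19: 8557 = 19·450 + 7
23: 8557 = 23·372 + 1
29: 8557 = 29·295 + 2
31: 8557 = 31·276 + 1
37: 8557 = 37·231 + 10
41: 8557 = 41·208 + 29
43: 8557 = 43·199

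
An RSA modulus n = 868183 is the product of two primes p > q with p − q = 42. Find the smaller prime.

Since p = q + 42, we have 868183 = q(q + 42), so q² + 42q − 868183 = 0.
Discriminant: 42² + 4·868183 = 1764 + 3472732 = 3474496; √3474496 = 1864.
q = (−42 + 1864)/2 = 911, and p = q + 42 = 953.
Check: 911 · 953 = 868183.

911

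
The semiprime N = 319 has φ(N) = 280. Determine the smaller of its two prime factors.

φ(n) = (p−1)(q−1) = n − (p+q) + 1, so p + q = 319 − 280 + 1 = 40.
p and q are the roots of t² − 40t + 319 = 0.
Discriminant: 40² − 4·319 = 1600 − 1276 = 324; √324 = 18.
q = (40 − 18)/2 = 11, p = (40 + 18)/2 = 29.
Check: 11 · 29 = 319.

11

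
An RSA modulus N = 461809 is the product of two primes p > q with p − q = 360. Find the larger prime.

Since p = q + 360, we have 461809 = q(q + 360), so q² + 360q − 461809 = 0.
Discriminant: 360² + 4·461809 = 129600 + 1847236 = 1976836; √1976836 = 1406.
q = (−360 + 1406)/2 = 523, and p = q + 360 = 883.
Check: 523 · 883 = 461809.

883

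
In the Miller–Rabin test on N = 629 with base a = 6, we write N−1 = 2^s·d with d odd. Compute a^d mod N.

629 − 1 = 628 = 2^2 · 157, so d = 157.
6^1 ≡ 6 (mod 629)
6^2 ≡ 6^2 = 36 ≡ 36 (mod 629)
6^4 ≡ 36^2 = 1296 ≡ 38 (mod 629)
6^8 ≡ 38^2 = 1444 ≡ 186 (mod 629)
6^16 ≡ 186^2 = 34596 ≡ 1 (mod 629)
6^32 ≡ 1^2 = 1 ≡ 1 (mod 629)
6^64 ≡ 1^2 = 1 ≡ 1 (mod 629)
6^128 ≡ 1^2 = 1 ≡ 1 (mod 629)
157 = 128 + 16 + 8 + 4 + 1 in binary powers of 2.
So 6^157 ≡ 1 · 1 · 186 · 38 · 6 ≡ 265 (mod 629).
Squaring chain: 265 → 406; never reaches −1, so base 6 is a Miller–Rabin witness that 629 is composite.

265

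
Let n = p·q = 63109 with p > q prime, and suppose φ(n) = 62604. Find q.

φ(n) = (p−1)(q−1) = n − (p+q) + 1, so p + q = 63109 − 62604 + 1 = 506.
p and q are the roots of t² − 506t + 63109 = 0.
Discriminant: 506² − 4·63109 = 256036 − 252436 = 3600; √3600 = 60.
q = (506 − 60)/2 = 223, p = (506 + 60)/2 = 283.
Check: 223 · 283 = 63109.

223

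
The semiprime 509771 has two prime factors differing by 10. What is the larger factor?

Since p = q + 10, we have 509771 = q(q + 10), so q² + 10q − 509771 = 0.
Discriminant: 10² + 4·509771 = 100 + 2039084 = 2039184; √2039184 = 1428.
q = (−10 + 1428)/2 = 709, and p = q + 10 = 719.
Check: 709 · 719 = 509771.

719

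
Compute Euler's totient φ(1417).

Factor: 1417 = 13 · 109.
φ(1417) = (13−1) · (109−1) = 12 · 108 = 1296.

1296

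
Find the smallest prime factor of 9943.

9943 is odd.
Digit sum 25, not divisible by 3.
Ends in 3: not divisible by 5.
7: 9943 = 7·1420 + 3
11: 9943 = 11·903 + 10
13: 9943 = 13·764 + 11
17: 9943 = 17·584 + 15
19: 9943 = 19·523 + 6
23: 9943 = 23·432 + 7
29: 9943 = 29·342 + 25
31: 9943 = 31·320 + 23
37: 9943 = 37·268 + 27
41: 9943 = 41·242 + 21
43: 9943 = 43·231 + 10
47: 9943 = 47·211 + 26
53: 9943 = 53·187 + 32
59: 9943 = 59·168 + 31
61: 9943 = 61·163

61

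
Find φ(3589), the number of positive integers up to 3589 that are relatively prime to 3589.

Factor: 3589 = 37 · 97.
φ(3589) = (37−1) · (97−1) = 36 · 96 = 3456.

3456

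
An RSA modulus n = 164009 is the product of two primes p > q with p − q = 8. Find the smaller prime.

401

Since p = q + 8, we have 164009 = q(q + 8), so q² + 8q − 164009 = 0.
Discriminant: 8² + 4·164009 = 64 + 656036 = 656100; √656100 = 810.
q = (−8 + 810)/2 = 401, and p = q + 8 = 409.
Check: 401 · 409 = 164009.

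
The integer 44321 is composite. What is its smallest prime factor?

44321 is odd.
Digit sum 14, not divisible by 3.
Ends in 1: not divisible by 5.
7: 44321 = 7·6331 + 4
11: 44321 = 11·4029 + 2
13: 44321 = 13·3409 + 4
17: 44321 = 17·2607 + 2
19: 44321 = 19·2332 + 13
23: 44321 = 23·1927

23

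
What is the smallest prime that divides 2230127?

83

2230127 is odd.
Digit sum 17, not divisible by 3.
Ends in 7: not divisible by 5.
7: 2230127 = 7·318589 + 4
11: 2230127 = 11·202738 + 9
13: 2230127 = 13·171548 + 3
17: 2230127 = 17·131183 + 16
19: 2230127 = 19·117375 + 2
23: 2230127 = 23·96962 + 1
29: 2230127 = 29·76900 + 27
31: 2230127 = 31·71939 + 18
37: 2230127 = 37·60273 + 26
41: 2230127 = 41·54393 + 14
43: 2230127 = 43·51863 + 18
47: 2230127 = 47·47449 + 24
53: 2230127 = 53·42077 + 46
59: 2230127 = 59·37798 + 45
61: 2230127 = 61·36559 + 28
67: 2230127 = 67·33285 + 32
71: 2230127 = 71·31410 + 17
73: 2230127 = 73·30549 + 50
79: 2230127 = 79·28229 + 36
83: 2230127 = 83·26869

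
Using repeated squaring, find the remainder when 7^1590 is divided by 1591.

1506

7^1 ≡ 7 (mod 1591)
7^2 ≡ 7^2 = 49 ≡ 49 (mod 1591)
7^4 ≡ 49^2 = 2401 ≡ 810 (mod 1591)
7^8 ≡ 810^2 = 656100 ≡ 608 (mod 1591)
7^16 ≡ 608^2 = 369664 ≡ 552 (mod 1591)
7^32 ≡ 552^2 = 304704 ≡ 823 (mod 1591)
7^64 ≡ 823^2 = 677329 ≡ 1154 (mod 1591)
7^128 ≡ 1154^2 = 1331716 ≡ 49 (mod 1591)
7^256 ≡ 49^2 = 2401 ≡ 810 (mod 1591)
7^512 ≡ 810^2 = 656100 ≡ 608 (mod 1591)
7^1024 ≡ 608^2 = 369664 ≡ 552 (mod 1591)
1590 = 1024 + 512 + 32 + 16 + 4 + 2 in binary powers of 2.
So 7^1590 ≡ 552 · 608 · 823 · 552 · 810 · 49 ≡ 1506 (mod 1591).
Since 1506 ≠ 1, base 7 is a Fermat witness: 1591 is composite.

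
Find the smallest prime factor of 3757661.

61

3757661 is odd.
Digit sum 35, not divisible by 3.
Ends in 1: not divisible by 5.
7: 3757661 = 7·536808 + 5
11: 3757661 = 11·341605 + 6
13: 3757661 = 13·289050 + 11
17: 3757661 = 17·221038 + 15
19: 3757661 = 19·197771 + 12
23: 3757661 = 23·163376 + 13
29: 3757661 = 29·129574 + 15
31: 3757661 = 31·121214 + 27
37: 3757661 = 37·101558 + 15
41: 3757661 = 41·91650 + 11
43: 3757661 = 43·87387 + 20
47: 3757661 = 47·79950 + 11
53: 3757661 = 53·70899 + 14
59: 3757661 = 59·63689 + 10
61: 3757661 = 61·61601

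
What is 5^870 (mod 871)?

129

5^1 ≡ 5 (mod 871)
5^2 ≡ 5^2 = 25 ≡ 25 (mod 871)
5^4 ≡ 25^2 = 625 ≡ 625 (mod 871)
5^8 ≡ 625^2 = 390625 ≡ 417 (mod 871)
5^16 ≡ 417^2 = 173889 ≡ 560 (mod 871)
5^32 ≡ 560^2 = 313600 ≡ 40 (mod 871)
5^64 ≡ 40^2 = 1600 ≡ 729 (mod 871)
5^128 ≡ 729^2 = 531441 ≡ 131 (mod 871)
5^256 ≡ 131^2 = 17161 ≡ 612 (mod 871)
5^512 ≡ 612^2 = 374544 ≡ 14 (mod 871)
870 = 512 + 256 + 64 + 32 + 4 + 2 in binary powers of 2.
So 5^870 ≡ 14 · 612 · 729 · 40 · 625 · 25 ≡ 129 (mod 871).
Since 129 ≠ 1, base 5 is a Fermat witness: 871 is composite.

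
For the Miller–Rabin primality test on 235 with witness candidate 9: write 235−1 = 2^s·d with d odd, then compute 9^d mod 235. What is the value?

235 − 1 = 234 = 2^1 · 117, so d = 117.
9^1 ≡ 9 (mod 235)
9^2 ≡ 9^2 = 81 ≡ 81 (mod 235)
9^4 ≡ 81^2 = 6561 ≡ 216 (mod 235)
9^8 ≡ 216^2 = 46656 ≡ 126 (mod 235)
9^16 ≡ 126^2 = 15876 ≡ 131 (mod 235)
9^32 ≡ 131^2 = 17161 ≡ 6 (mod 235)
9^64 ≡ 6^2 = 36 ≡ 36 (mod 235)
117 = 64 + 32 + 16 + 4 + 1 in binary powers of 2.
So 9^117 ≡ 36 · 6 · 131 · 216 · 9 ≡ 34 (mod 235).
Squaring chain: 34; never reaches −1, so base 9 is a Miller–Rabin witness that 235 is composite.

34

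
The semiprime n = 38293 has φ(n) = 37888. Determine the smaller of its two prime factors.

φ(n) = (p−1)(q−1) = n − (p+q) + 1, so p + q = 38293 − 37888 + 1 = 406.
p and q are the roots of t² − 406t + 38293 = 0.
Discriminant: 406² − 4·38293 = 164836 − 153172 = 11664; √11664 = 108.
q = (406 − 108)/2 = 149, p = (406 + 108)/2 = 257.
Check: 149 · 257 = 38293.

149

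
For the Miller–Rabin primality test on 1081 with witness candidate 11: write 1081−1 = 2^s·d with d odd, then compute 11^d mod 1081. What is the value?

1009

1081 − 1 = 1080 = 2^3 · 135, so d = 135.
11^1 ≡ 11 (mod 1081)
11^2 ≡ 11^2 = 121 ≡ 121 (mod 1081)
11^4 ≡ 121^2 = 14641 ≡ 588 (mod 1081)
11^8 ≡ 588^2 = 345744 ≡ 905 (mod 1081)
11^16 ≡ 905^2 = 819025 ≡ 708 (mod 1081)
11^32 ≡ 708^2 = 501264 ≡ 761 (mod 1081)
11^64 ≡ 761^2 = 579121 ≡ 786 (mod 1081)
11^128 ≡ 786^2 = 617796 ≡ 545 (mod 1081)
135 = 128 + 4 + 2 + 1 in binary powers of 2.
So 11^135 ≡ 545 · 588 · 121 · 11 ≡ 1009 (mod 1081).
Squaring chain: 1009 → 860 → 196; never reaches −1, so base 11 is a Miller–Rabin witness that 1081 is composite.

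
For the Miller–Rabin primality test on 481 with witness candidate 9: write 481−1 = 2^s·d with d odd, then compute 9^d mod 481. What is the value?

481 − 1 = 480 = 2^5 · 15, so d = 15.
9^1 ≡ 9 (mod 481)
9^2 ≡ 9^2 = 81 ≡ 81 (mod 481)
9^4 ≡ 81^2 = 6561 ≡ 308 (mod 481)
9^8 ≡ 308^2 = 94864 ≡ 107 (mod 481)
15 = 8 + 4 + 2 + 1 in binary powers of 2.
So 9^15 ≡ 107 · 308 · 81 · 9 ≡ 417 (mod 481).
Squaring chain: 417 → 248 → 417 → 248 → 417; never reaches −1, so base 9 is a Miller–Rabin witness that 481 is composite.

417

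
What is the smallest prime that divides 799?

17

799 is odd.
Digit sum 25, not divisible by 3.
Ends in 9: not divisible by 5.
7: 799 = 7·114 + 1
11: 799 = 11·72 + 7
13: 799 = 13·61 + 6
17: 799 = 17·47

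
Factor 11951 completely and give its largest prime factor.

11951 = 17 · 703
703 = 19 · 37
37 is prime.
So 11951 = 17 · 19 · 37; the largest prime factor is 37.

37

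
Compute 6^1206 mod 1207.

535

6^1 ≡ 6 (mod 1207)
6^2 ≡ 6^2 = 36 ≡ 36 (mod 1207)
6^4 ≡ 36^2 = 1296 ≡ 89 (mod 1207)
6^8 ≡ 89^2 = 7921 ≡ 679 (mod 1207)
6^16 ≡ 679^2 = 461041 ≡ 1174 (mod 1207)
6^32 ≡ 1174^2 = 1378276 ≡ 1089 (mod 1207)
6^64 ≡ 1089^2 = 1185921 ≡ 647 (mod 1207)
6^128 ≡ 647^2 = 418609 ≡ 987 (mod 1207)
6^256 ≡ 987^2 = 974169 ≡ 120 (mod 1207)
6^512 ≡ 120^2 = 14400 ≡ 1123 (mod 1207)
6^1024 ≡ 1123^2 = 1261129 ≡ 1021 (mod 1207)
1206 = 1024 + 128 + 32 + 16 + 4 + 2 in binary powers of 2.
So 6^1206 ≡ 1021 · 987 · 1089 · 1174 · 89 · 36 ≡ 535 (mod 1207).
Since 535 ≠ 1, base 6 is a Fermat witness: 1207 is composite.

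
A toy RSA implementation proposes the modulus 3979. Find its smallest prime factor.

23

3979 is odd.
Digit sum 28, not divisible by 3.
Ends in 9: not divisible by 5.
7: 3979 = 7·568 + 3
11: 3979 = 11·361 + 8
13: 3979 = 13·306 + 1
17: 3979 = 17·234 + 1
19: 3979 = 19·209 + 8
23: 3979 = 23·173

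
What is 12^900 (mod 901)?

47

12^1 ≡ 12 (mod 901)
12^2 ≡ 12^2 = 144 ≡ 144 (mod 901)
12^4 ≡ 144^2 = 20736 ≡ 13 (mod 901)
12^8 ≡ 13^2 = 169 ≡ 169 (mod 901)
12^16 ≡ 169^2 = 28561 ≡ 630 (mod 901)
12^32 ≡ 630^2 = 396900 ≡ 460 (mod 901)
12^64 ≡ 460^2 = 211600 ≡ 766 (mod 901)
12^128 ≡ 766^2 = 586756 ≡ 205 (mod 901)
12^256 ≡ 205^2 = 42025 ≡ 579 (mod 901)
12^512 ≡ 579^2 = 335241 ≡ 69 (mod 901)
900 = 512 + 256 + 128 + 4 in binary powers of 2.
So 12^900 ≡ 69 · 579 · 205 · 13 ≡ 47 (mod 901).
Since 47 ≠ 1, base 12 is a Fermat witness: 901 is composite.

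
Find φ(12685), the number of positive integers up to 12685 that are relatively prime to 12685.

Factor: 12685 = 5 · 43 · 59.
φ(12685) = (5−1) · (43−1) · (59−1) = 4 · 42 · 58 = 9744.

9744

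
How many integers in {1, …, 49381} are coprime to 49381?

44352

Factor: 49381 = 19 · 23 · 113.
φ(49381) = (19−1) · (23−1) · (113−1) = 18 · 22 · 112 = 44352.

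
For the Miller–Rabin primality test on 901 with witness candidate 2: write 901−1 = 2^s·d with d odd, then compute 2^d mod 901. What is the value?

427

901 − 1 = 900 = 2^2 · 225, so d = 225.
2^1 ≡ 2 (mod 901)
2^2 ≡ 2^2 = 4 ≡ 4 (mod 901)
2^4 ≡ 4^2 = 16 ≡ 16 (mod 901)
2^8 ≡ 16^2 = 256 ≡ 256 (mod 901)
2^16 ≡ 256^2 = 65536 ≡ 664 (mod 901)
2^32 ≡ 664^2 = 440896 ≡ 307 (mod 901)
2^64 ≡ 307^2 = 94249 ≡ 545 (mod 901)
2^128 ≡ 545^2 = 297025 ≡ 596 (mod 901)
225 = 128 + 64 + 32 + 1 in binary powers of 2.
So 2^225 ≡ 596 · 545 · 307 · 2 ≡ 427 (mod 901).
Squaring chain: 427 → 327; never reaches −1, so base 2 is a Miller–Rabin witness that 901 is composite.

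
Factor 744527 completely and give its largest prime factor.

73

744527 = 7 · 106361
106361 = 31 · 3431
3431 = 47 · 73
73 is prime.
So 744527 = 7 · 31 · 47 · 73; the largest prime factor is 73.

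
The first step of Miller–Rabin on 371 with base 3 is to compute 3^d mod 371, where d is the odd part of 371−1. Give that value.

26

371 − 1 = 370 = 2^1 · 185, so d = 185.
3^1 ≡ 3 (mod 371)
3^2 ≡ 3^2 = 9 ≡ 9 (mod 371)
3^4 ≡ 9^2 = 81 ≡ 81 (mod 371)
3^8 ≡ 81^2 = 6561 ≡ 254 (mod 371)
3^16 ≡ 254^2 = 64516 ≡ 333 (mod 371)
3^32 ≡ 333^2 = 110889 ≡ 331 (mod 371)
3^64 ≡ 331^2 = 109561 ≡ 116 (mod 371)
3^128 ≡ 116^2 = 13456 ≡ 100 (mod 371)
185 = 128 + 32 + 16 + 8 + 1 in binary powers of 2.
So 3^185 ≡ 100 · 331 · 333 · 254 · 3 ≡ 26 (mod 371).
Squaring chain: 26; never reaches −1, so base 3 is a Miller–Rabin witness that 371 is composite.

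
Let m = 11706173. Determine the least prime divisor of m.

67

11706173 is odd.
Digit sum 26, not divisible by 3.
Ends in 3: not divisible by 5.
7: 11706173 = 7·1672310 + 3
11: 11706173 = 11·1064197 + 6
13: 11706173 = 13·900474 + 11
17: 11706173 = 17·688598 + 7
19: 11706173 = 19·616114 + 7
23: 11706173 = 23·508964 + 1
29: 11706173 = 29·403661 + 4
31: 11706173 = 31·377618 + 15
37: 11706173 = 37·316383 + 2
41: 11706173 = 41·285516 + 17
43: 11706173 = 43·272236 + 25
47: 11706173 = 47·249067 + 24
53: 11706173 = 53·220871 + 10
59: 11706173 = 59·198409 + 42
61: 11706173 = 61·191904 + 29
67: 11706173 = 67·174719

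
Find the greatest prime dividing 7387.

89

7387 = 83 · 89
89 is prime.
So 7387 = 83 · 89; the largest prime factor is 89.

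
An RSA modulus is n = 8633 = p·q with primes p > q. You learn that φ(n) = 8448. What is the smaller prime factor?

φ(n) = (p−1)(q−1) = n − (p+q) + 1, so p + q = 8633 − 8448 + 1 = 186.
p and q are the roots of t² − 186t + 8633 = 0.
Discriminant: 186² − 4·8633 = 34596 − 34532 = 64; √64 = 8.
q = (186 − 8)/2 = 89, p = (186 + 8)/2 = 97.
Check: 89 · 97 = 8633.

89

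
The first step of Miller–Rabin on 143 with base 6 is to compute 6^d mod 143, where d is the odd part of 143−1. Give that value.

50

143 − 1 = 142 = 2^1 · 71, so d = 71.
6^1 ≡ 6 (mod 143)
6^2 ≡ 6^2 = 36 ≡ 36 (mod 143)
6^4 ≡ 36^2 = 1296 ≡ 9 (mod 143)
6^8 ≡ 9^2 = 81 ≡ 81 (mod 143)
6^16 ≡ 81^2 = 6561 ≡ 126 (mod 143)
6^32 ≡ 126^2 = 15876 ≡ 3 (mod 143)
6^64 ≡ 3^2 = 9 ≡ 9 (mod 143)
71 = 64 + 4 + 2 + 1 in binary powers of 2.
So 6^71 ≡ 9 · 9 · 36 · 6 ≡ 50 (mod 143).
Squaring chain: 50; never reaches −1, so base 6 is a Miller–Rabin witness that 143 is composite.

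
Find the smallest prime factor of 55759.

55759 is odd.
Digit sum 31, not divisible by 3.
Ends in 9: not divisible by 5.
7: 55759 = 7·7965 + 4
11: 55759 = 11·5069

11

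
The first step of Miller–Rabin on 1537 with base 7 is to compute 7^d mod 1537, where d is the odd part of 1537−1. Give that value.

343

1537 − 1 = 1536 = 2^9 · 3, so d = 3.
7^1 ≡ 7 (mod 1537)
7^2 ≡ 7^2 = 49 ≡ 49 (mod 1537)
3 = 2 + 1 in binary powers of 2.
So 7^3 ≡ 49 · 7 ≡ 343 (mod 1537).
Squaring chain: 343 → 837 → 1234 → 1126 → 1388 → 683 → 778 → 1243 → 364; never reaches −1, so base 7 is a Miller–Rabin witness that 1537 is composite.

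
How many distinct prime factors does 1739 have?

1739 = 37 · 47
1739 = 37 · 47, which has 2 distinct prime factors.

2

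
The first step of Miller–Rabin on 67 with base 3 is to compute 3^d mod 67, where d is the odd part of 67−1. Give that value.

66

67 − 1 = 66 = 2^1 · 33, so d = 33.
3^1 ≡ 3 (mod 67)
3^2 ≡ 3^2 = 9 ≡ 9 (mod 67)
3^4 ≡ 9^2 = 81 ≡ 14 (mod 67)
3^8 ≡ 14^2 = 196 ≡ 62 (mod 67)
3^16 ≡ 62^2 = 3844 ≡ 25 (mod 67)
3^32 ≡ 25^2 = 625 ≡ 22 (mod 67)
33 = 32 + 1 in binary powers of 2.
So 3^33 ≡ 22 · 3 ≡ 66 (mod 67).
Since 3^d ≡ 66 (mod 67), base 3 does not prove 67 composite.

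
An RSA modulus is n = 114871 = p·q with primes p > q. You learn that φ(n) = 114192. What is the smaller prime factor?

φ(n) = (p−1)(q−1) = n − (p+q) + 1, so p + q = 114871 − 114192 + 1 = 680.
p and q are the roots of t² − 680t + 114871 = 0.
Discriminant: 680² − 4·114871 = 462400 − 459484 = 2916; √2916 = 54.
q = (680 − 54)/2 = 313, p = (680 + 54)/2 = 367.
Check: 313 · 367 = 114871.

313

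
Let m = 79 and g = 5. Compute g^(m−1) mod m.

5^1 ≡ 5 (mod 79)
5^2 ≡ 5^2 = 25 ≡ 25 (mod 79)
5^4 ≡ 25^2 = 625 ≡ 72 (mod 79)
5^8 ≡ 72^2 = 5184 ≡ 49 (mod 79)
5^16 ≡ 49^2 = 2401 ≡ 31 (mod 79)
5^32 ≡ 31^2 = 961 ≡ 13 (mod 79)
5^64 ≡ 13^2 = 169 ≡ 11 (mod 79)
78 = 64 + 8 + 4 + 2 in binary powers of 2.
So 5^78 ≡ 11 · 49 · 72 · 25 ≡ 1 (mod 79).
Since the result is 1, base 5 gives no evidence that 79 is composite.

1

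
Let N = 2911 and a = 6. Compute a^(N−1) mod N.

747

6^1 ≡ 6 (mod 2911)
6^2 ≡ 6^2 = 36 ≡ 36 (mod 2911)
6^4 ≡ 36^2 = 1296 ≡ 1296 (mod 2911)
6^8 ≡ 1296^2 = 1679616 ≡ 2880 (mod 2911)
6^16 ≡ 2880^2 = 8294400 ≡ 961 (mod 2911)
6^32 ≡ 961^2 = 923521 ≡ 734 (mod 2911)
6^64 ≡ 734^2 = 538756 ≡ 221 (mod 2911)
6^128 ≡ 221^2 = 48841 ≡ 2265 (mod 2911)
6^256 ≡ 2265^2 = 5130225 ≡ 1043 (mod 2911)
6^512 ≡ 1043^2 = 1087849 ≡ 2046 (mod 2911)
6^1024 ≡ 2046^2 = 4186116 ≡ 98 (mod 2911)
6^2048 ≡ 98^2 = 9604 ≡ 871 (mod 2911)
2910 = 2048 + 512 + 256 + 64 + 16 + 8 + 4 + 2 in binary powers of 2.
So 6^2910 ≡ 871 · 2046 · 1043 · 221 · 961 · 2880 · 1296 · 36 ≡ 747 (mod 2911).
Since 747 ≠ 1, base 6 is a Fermat witness: 2911 is composite.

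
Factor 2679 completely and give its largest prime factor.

2679 = 3 · 893
893 = 19 · 47
47 is prime.
So 2679 = 3 · 19 · 47; the largest prime factor is 47.

47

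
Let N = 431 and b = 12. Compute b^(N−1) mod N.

12^1 ≡ 12 (mod 431)
12^2 ≡ 12^2 = 144 ≡ 144 (mod 431)
12^4 ≡ 144^2 = 20736 ≡ 48 (mod 431)
12^8 ≡ 48^2 = 2304 ≡ 149 (mod 431)
12^16 ≡ 149^2 = 22201 ≡ 220 (mod 431)
12^32 ≡ 220^2 = 48400 ≡ 128 (mod 431)
12^64 ≡ 128^2 = 16384 ≡ 6 (mod 431)
12^128 ≡ 6^2 = 36 ≡ 36 (mod 431)
12^256 ≡ 36^2 = 1296 ≡ 3 (mod 431)
430 = 256 + 128 + 32 + 8 + 4 + 2 in binary powers of 2.
So 12^430 ≡ 3 · 36 · 128 · 149 · 48 · 144 ≡ 1 (mod 431).
Since the result is 1, base 12 gives no evidence that 431 is composite.

1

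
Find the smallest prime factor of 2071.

2071 is odd.
Digit sum 10, not divisible by 3.
Ends in 1: not divisible by 5.
7: 2071 = 7·295 + 6
11: 2071 = 11·188 + 3
13: 2071 = 13·159 + 4
17: 2071 = 17·121 + 14
19: 2071 = 19·109

19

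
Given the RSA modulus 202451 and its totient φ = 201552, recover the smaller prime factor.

443

φ(n) = (p−1)(q−1) = n − (p+q) + 1, so p + q = 202451 − 201552 + 1 = 900.
p and q are the roots of t² − 900t + 202451 = 0.
Discriminant: 900² − 4·202451 = 810000 − 809804 = 196; √196 = 14.
q = (900 − 14)/2 = 443, p = (900 + 14)/2 = 457.
Check: 443 · 457 = 202451.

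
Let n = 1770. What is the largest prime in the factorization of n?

59

1770 = 2 · 885
885 = 3 · 295
295 = 5 · 59
59 is prime.
So 1770 = 2 · 3 · 5 · 59; the largest prime factor is 59.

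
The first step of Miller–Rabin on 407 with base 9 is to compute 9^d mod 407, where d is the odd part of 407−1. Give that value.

407 − 1 = 406 = 2^1 · 203, so d = 203.
9^1 ≡ 9 (mod 407)
9^2 ≡ 9^2 = 81 ≡ 81 (mod 407)
9^4 ≡ 81^2 = 6561 ≡ 49 (mod 407)
9^8 ≡ 49^2 = 2401 ≡ 366 (mod 407)
9^16 ≡ 366^2 = 133956 ≡ 53 (mod 407)
9^32 ≡ 53^2 = 2809 ≡ 367 (mod 407)
9^64 ≡ 367^2 = 134689 ≡ 379 (mod 407)
9^128 ≡ 379^2 = 143641 ≡ 377 (mod 407)
203 = 128 + 64 + 8 + 2 + 1 in binary powers of 2.
So 9^203 ≡ 377 · 379 · 366 · 81 · 9 ≡ 256 (mod 407).
Squaring chain: 256; never reaches −1, so base 9 is a Miller–Rabin witness that 407 is composite.

256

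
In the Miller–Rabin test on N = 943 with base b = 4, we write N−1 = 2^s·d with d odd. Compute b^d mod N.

496

943 − 1 = 942 = 2^1 · 471, so d = 471.
4^1 ≡ 4 (mod 943)
4^2 ≡ 4^2 = 16 ≡ 16 (mod 943)
4^4 ≡ 16^2 = 256 ≡ 256 (mod 943)
4^8 ≡ 256^2 = 65536 ≡ 469 (mod 943)
4^16 ≡ 469^2 = 219961 ≡ 242 (mod 943)
4^32 ≡ 242^2 = 58564 ≡ 98 (mod 943)
4^64 ≡ 98^2 = 9604 ≡ 174 (mod 943)
4^128 ≡ 174^2 = 30276 ≡ 100 (mod 943)
4^256 ≡ 100^2 = 10000 ≡ 570 (mod 943)
471 = 256 + 128 + 64 + 16 + 4 + 2 + 1 in binary powers of 2.
So 4^471 ≡ 570 · 100 · 174 · 242 · 256 · 16 · 4 ≡ 496 (mod 943).
Squaring chain: 496; never reaches −1, so base 4 is a Miller–Rabin witness that 943 is composite.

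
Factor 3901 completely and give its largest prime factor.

83

3901 = 47 · 83
83 is prime.
So 3901 = 47 · 83; the largest prime factor is 83.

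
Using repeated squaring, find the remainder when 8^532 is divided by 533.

469

8^1 ≡ 8 (mod 533)
8^2 ≡ 8^2 = 64 ≡ 64 (mod 533)
8^4 ≡ 64^2 = 4096 ≡ 365 (mod 533)
8^8 ≡ 365^2 = 133225 ≡ 508 (mod 533)
8^16 ≡ 508^2 = 258064 ≡ 92 (mod 533)
8^32 ≡ 92^2 = 8464 ≡ 469 (mod 533)
8^64 ≡ 469^2 = 219961 ≡ 365 (mod 533)
8^128 ≡ 365^2 = 133225 ≡ 508 (mod 533)
8^256 ≡ 508^2 = 258064 ≡ 92 (mod 533)
8^512 ≡ 92^2 = 8464 ≡ 469 (mod 533)
532 = 512 + 16 + 4 in binary powers of 2.
So 8^532 ≡ 469 · 92 · 365 ≡ 469 (mod 533).
Since 469 ≠ 1, base 8 is a Fermat witness: 533 is composite.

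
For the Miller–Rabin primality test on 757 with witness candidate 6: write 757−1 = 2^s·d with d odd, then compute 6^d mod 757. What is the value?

87

757 − 1 = 756 = 2^2 · 189, so d = 189.
6^1 ≡ 6 (mod 757)
6^2 ≡ 6^2 = 36 ≡ 36 (mod 757)
6^4 ≡ 36^2 = 1296 ≡ 539 (mod 757)
6^8 ≡ 539^2 = 290521 ≡ 590 (mod 757)
6^16 ≡ 590^2 = 348100 ≡ 637 (mod 757)
6^32 ≡ 637^2 = 405769 ≡ 17 (mod 757)
6^64 ≡ 17^2 = 289 ≡ 289 (mod 757)
6^128 ≡ 289^2 = 83521 ≡ 251 (mod 757)
189 = 128 + 32 + 16 + 8 + 4 + 1 in binary powers of 2.
So 6^189 ≡ 251 · 17 · 637 · 590 · 539 · 6 ≡ 87 (mod 757).
Squaring chain: 87 → 756; reaches −1, so base 6 does not prove 757 composite.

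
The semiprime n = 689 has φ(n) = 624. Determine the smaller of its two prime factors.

13

φ(n) = (p−1)(q−1) = n − (p+q) + 1, so p + q = 689 − 624 + 1 = 66.
p and q are the roots of t² − 66t + 689 = 0.
Discriminant: 66² − 4·689 = 4356 − 2756 = 1600; √1600 = 40.
q = (66 − 40)/2 = 13, p = (66 + 40)/2 = 53.
Check: 13 · 53 = 689.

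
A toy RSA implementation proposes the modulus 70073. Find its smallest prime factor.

79

70073 is odd.
Digit sum 17, not divisible by 3.
Ends in 3: not divisible by 5.
7: 70073 = 7·10010 + 3
11: 70073 = 11·6370 + 3
13: 70073 = 13·5390 + 3
17: 70073 = 17·4121 + 16
19: 70073 = 19·3688 + 1
23: 70073 = 23·3046 + 15
29: 70073 = 29·2416 + 9
31: 70073 = 31·2260 + 13
37: 70073 = 37·1893 + 32
41: 70073 = 41·1709 + 4
43: 70073 = 43·1629 + 26
47: 70073 = 47·1490 + 43
53: 70073 = 53·1322 + 7
59: 70073 = 59·1187 + 40
61: 70073 = 61·1148 + 45
67: 70073 = 67·1045 + 58
71: 70073 = 71·986 + 67
73: 70073 = 73·959 + 66
79: 70073 = 79·887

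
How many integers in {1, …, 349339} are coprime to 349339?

Factor: 349339 = 31 · 59 · 191.
φ(349339) = (31−1) · (59−1) · (191−1) = 30 · 58 · 190 = 330600.

330600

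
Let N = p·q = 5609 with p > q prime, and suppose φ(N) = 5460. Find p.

79

φ(n) = (p−1)(q−1) = n − (p+q) + 1, so p + q = 5609 − 5460 + 1 = 150.
p and q are the roots of t² − 150t + 5609 = 0.
Discriminant: 150² − 4·5609 = 22500 − 22436 = 64; √64 = 8.
q = (150 − 8)/2 = 71, p = (150 + 8)/2 = 79.
Check: 71 · 79 = 5609.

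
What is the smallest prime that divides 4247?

4247 is odd.
Digit sum 17, not divisible by 3.
Ends in 7: not divisible by 5.
7: 4247 = 7·606 + 5
11: 4247 = 11·386 + 1
13: 4247 = 13·326 + 9
17: 4247 = 17·249 + 14
19: 4247 = 19·223 + 10
23: 4247 = 23·184 + 15
29: 4247 = 29·146 + 13
31: 4247 = 31·137

31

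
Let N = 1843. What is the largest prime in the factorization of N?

1843 = 19 · 97
97 is prime.
So 1843 = 19 · 97; the largest prime factor is 97.

97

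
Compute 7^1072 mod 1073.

7

7^1 ≡ 7 (mod 1073)
7^2 ≡ 7^2 = 49 ≡ 49 (mod 1073)
7^4 ≡ 49^2 = 2401 ≡ 255 (mod 1073)
7^8 ≡ 255^2 = 65025 ≡ 645 (mod 1073)
7^16 ≡ 645^2 = 416025 ≡ 774 (mod 1073)
7^32 ≡ 774^2 = 599076 ≡ 342 (mod 1073)
7^64 ≡ 342^2 = 116964 ≡ 7 (mod 1073)
7^128 ≡ 7^2 = 49 ≡ 49 (mod 1073)
7^256 ≡ 49^2 = 2401 ≡ 255 (mod 1073)
7^512 ≡ 255^2 = 65025 ≡ 645 (mod 1073)
7^1024 ≡ 645^2 = 416025 ≡ 774 (mod 1073)
1072 = 1024 + 32 + 16 in binary powers of 2.
So 7^1072 ≡ 774 · 342 · 774 ≡ 7 (mod 1073).
Since 7 ≠ 1, base 7 is a Fermat witness: 1073 is composite.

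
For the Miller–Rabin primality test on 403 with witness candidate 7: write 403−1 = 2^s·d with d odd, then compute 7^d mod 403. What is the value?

403 − 1 = 402 = 2^1 · 201, so d = 201.
7^1 ≡ 7 (mod 403)
7^2 ≡ 7^2 = 49 ≡ 49 (mod 403)
7^4 ≡ 49^2 = 2401 ≡ 386 (mod 403)
7^8 ≡ 386^2 = 148996 ≡ 289 (mod 403)
7^16 ≡ 289^2 = 83521 ≡ 100 (mod 403)
7^32 ≡ 100^2 = 10000 ≡ 328 (mod 403)
7^64 ≡ 328^2 = 107584 ≡ 386 (mod 403)
7^128 ≡ 386^2 = 148996 ≡ 289 (mod 403)
201 = 128 + 64 + 8 + 1 in binary powers of 2.
So 7^201 ≡ 289 · 386 · 289 · 7 ≡ 190 (mod 403).
Squaring chain: 190; never reaches −1, so base 7 is a Miller–Rabin witness that 403 is composite.

190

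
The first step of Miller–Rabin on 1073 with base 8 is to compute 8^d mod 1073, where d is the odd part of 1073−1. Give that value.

1073 − 1 = 1072 = 2^4 · 67, so d = 67.
8^1 ≡ 8 (mod 1073)
8^2 ≡ 8^2 = 64 ≡ 64 (mod 1073)
8^4 ≡ 64^2 = 4096 ≡ 877 (mod 1073)
8^8 ≡ 877^2 = 769129 ≡ 861 (mod 1073)
8^16 ≡ 861^2 = 741321 ≡ 951 (mod 1073)
8^32 ≡ 951^2 = 904401 ≡ 935 (mod 1073)
8^64 ≡ 935^2 = 874225 ≡ 803 (mod 1073)
67 = 64 + 2 + 1 in binary powers of 2.
So 8^67 ≡ 803 · 64 · 8 ≡ 177 (mod 1073).
Squaring chain: 177 → 212 → 951 → 935; never reaches −1, so base 8 is a Miller–Rabin witness that 1073 is composite.

177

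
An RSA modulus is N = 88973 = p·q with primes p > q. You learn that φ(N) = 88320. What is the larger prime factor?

461

φ(n) = (p−1)(q−1) = n − (p+q) + 1, so p + q = 88973 − 88320 + 1 = 654.
p and q are the roots of t² − 654t + 88973 = 0.
Discriminant: 654² − 4·88973 = 427716 − 355892 = 71824; √71824 = 268.
q = (654 − 268)/2 = 193, p = (654 + 268)/2 = 461.
Check: 193 · 461 = 88973.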